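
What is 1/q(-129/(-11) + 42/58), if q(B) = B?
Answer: 319/3972 ≈ 0.080312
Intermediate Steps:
1/q(-129/(-11) + 42/58) = 1/(-129/(-11) + 42/58) = 1/(-129*(-1/11) + 42*(1/58)) = 1/(129/11 + 21/29) = 1/(3972/319) = 319/3972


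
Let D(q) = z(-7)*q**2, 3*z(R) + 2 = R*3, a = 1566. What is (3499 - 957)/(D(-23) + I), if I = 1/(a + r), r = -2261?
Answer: -2650035/4228034 ≈ -0.62678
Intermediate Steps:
z(R) = -2/3 + R (z(R) = -2/3 + (R*3)/3 = -2/3 + (3*R)/3 = -2/3 + R)
I = -1/695 (I = 1/(1566 - 2261) = 1/(-695) = -1/695 ≈ -0.0014388)
D(q) = -23*q**2/3 (D(q) = (-2/3 - 7)*q**2 = -23*q**2/3)
(3499 - 957)/(D(-23) + I) = (3499 - 957)/(-23/3*(-23)**2 - 1/695) = 2542/(-23/3*529 - 1/695) = 2542/(-12167/3 - 1/695) = 2542/(-8456068/2085) = 2542*(-2085/8456068) = -2650035/4228034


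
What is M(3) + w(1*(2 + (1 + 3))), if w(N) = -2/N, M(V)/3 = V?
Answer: 26/3 ≈ 8.6667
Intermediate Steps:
M(V) = 3*V
M(3) + w(1*(2 + (1 + 3))) = 3*3 - 2/(2 + (1 + 3)) = 9 - 2/(2 + 4) = 9 - 2/(1*6) = 9 - 2/6 = 9 - 2*1/6 = 9 - 1/3 = 26/3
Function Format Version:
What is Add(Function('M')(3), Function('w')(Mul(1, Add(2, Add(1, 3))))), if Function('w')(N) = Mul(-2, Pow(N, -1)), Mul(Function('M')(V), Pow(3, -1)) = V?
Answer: Rational(26, 3) ≈ 8.6667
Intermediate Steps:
Function('M')(V) = Mul(3, V)
Add(Function('M')(3), Function('w')(Mul(1, Add(2, Add(1, 3))))) = Add(Mul(3, 3), Mul(-2, Pow(Mul(1, Add(2, Add(1, 3))), -1))) = Add(9, Mul(-2, Pow(Mul(1, Add(2, 4)), -1))) = Add(9, Mul(-2, Pow(Mul(1, 6), -1))) = Add(9, Mul(-2, Pow(6, -1))) = Add(9, Mul(-2, Rational(1, 6))) = Add(9, Rational(-1, 3)) = Rational(26, 3)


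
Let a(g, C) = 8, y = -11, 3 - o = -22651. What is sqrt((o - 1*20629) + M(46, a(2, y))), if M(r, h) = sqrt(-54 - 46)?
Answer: sqrt(2025 + 10*I) ≈ 45.0 + 0.1111*I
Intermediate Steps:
o = 22654 (o = 3 - 1*(-22651) = 3 + 22651 = 22654)
M(r, h) = 10*I (M(r, h) = sqrt(-100) = 10*I)
sqrt((o - 1*20629) + M(46, a(2, y))) = sqrt((22654 - 1*20629) + 10*I) = sqrt((22654 - 20629) + 10*I) = sqrt(2025 + 10*I)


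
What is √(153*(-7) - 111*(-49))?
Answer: 4*√273 ≈ 66.091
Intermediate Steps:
√(153*(-7) - 111*(-49)) = √(-1071 + 5439) = √4368 = 4*√273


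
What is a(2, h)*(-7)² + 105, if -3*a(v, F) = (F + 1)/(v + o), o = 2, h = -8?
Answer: 1603/12 ≈ 133.58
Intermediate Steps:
a(v, F) = -(1 + F)/(3*(2 + v)) (a(v, F) = -(F + 1)/(3*(v + 2)) = -(1 + F)/(3*(2 + v)))
a(2, h)*(-7)² + 105 = ((-1 - 1*(-8))/(3*(2 + 2)))*(-7)² + 105 = ((⅓)*(-1 + 8)/4)*49 + 105 = ((⅓)*(¼)*7)*49 + 105 = (7/12)*49 + 105 = 343/12 + 105 = 1603/12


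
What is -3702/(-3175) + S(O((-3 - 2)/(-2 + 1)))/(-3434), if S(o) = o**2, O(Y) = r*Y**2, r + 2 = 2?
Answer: 3702/3175 ≈ 1.1660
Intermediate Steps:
r = 0 (r = -2 + 2 = 0)
O(Y) = 0 (O(Y) = 0*Y**2 = 0)
-3702/(-3175) + S(O((-3 - 2)/(-2 + 1)))/(-3434) = -3702/(-3175) + 0**2/(-3434) = -3702*(-1/3175) + 0*(-1/3434) = 3702/3175 + 0 = 3702/3175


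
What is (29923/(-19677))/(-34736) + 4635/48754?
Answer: 1584741313331/16661686130544 ≈ 0.095113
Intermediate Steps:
(29923/(-19677))/(-34736) + 4635/48754 = (29923*(-1/19677))*(-1/34736) + 4635*(1/48754) = -29923/19677*(-1/34736) + 4635/48754 = 29923/683500272 + 4635/48754 = 1584741313331/16661686130544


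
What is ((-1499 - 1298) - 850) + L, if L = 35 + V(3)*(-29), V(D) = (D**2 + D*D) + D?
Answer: -4221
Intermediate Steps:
V(D) = D + 2*D**2 (V(D) = (D**2 + D**2) + D = 2*D**2 + D = D + 2*D**2)
L = -574 (L = 35 + (3*(1 + 2*3))*(-29) = 35 + (3*(1 + 6))*(-29) = 35 + (3*7)*(-29) = 35 + 21*(-29) = 35 - 609 = -574)
((-1499 - 1298) - 850) + L = ((-1499 - 1298) - 850) - 574 = (-2797 - 850) - 574 = -3647 - 574 = -4221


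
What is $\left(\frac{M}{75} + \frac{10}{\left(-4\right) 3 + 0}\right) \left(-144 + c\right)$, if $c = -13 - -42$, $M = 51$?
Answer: $\frac{529}{30} \approx 17.633$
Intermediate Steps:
$c = 29$ ($c = -13 + 42 = 29$)
$\left(\frac{M}{75} + \frac{10}{\left(-4\right) 3 + 0}\right) \left(-144 + c\right) = \left(\frac{51}{75} + \frac{10}{\left(-4\right) 3 + 0}\right) \left(-144 + 29\right) = \left(51 \cdot \frac{1}{75} + \frac{10}{-12 + 0}\right) \left(-115\right) = \left(\frac{17}{25} + \frac{10}{-12}\right) \left(-115\right) = \left(\frac{17}{25} + 10 \left(- \frac{1}{12}\right)\right) \left(-115\right) = \left(\frac{17}{25} - \frac{5}{6}\right) \left(-115\right) = \left(- \frac{23}{150}\right) \left(-115\right) = \frac{529}{30}$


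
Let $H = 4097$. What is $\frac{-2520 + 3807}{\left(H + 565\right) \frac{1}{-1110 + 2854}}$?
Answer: $\frac{124696}{259} \approx 481.45$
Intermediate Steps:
$\frac{-2520 + 3807}{\left(H + 565\right) \frac{1}{-1110 + 2854}} = \frac{-2520 + 3807}{\left(4097 + 565\right) \frac{1}{-1110 + 2854}} = \frac{1287}{4662 \cdot \frac{1}{1744}} = \frac{1287}{\frac{2331}{872}} = 1287 \cdot \frac{872}{2331} = \frac{124696}{259}$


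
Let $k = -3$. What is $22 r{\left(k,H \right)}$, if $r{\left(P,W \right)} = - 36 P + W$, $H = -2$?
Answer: $2332$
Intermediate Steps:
$r{\left(P,W \right)} = W - 36 P$
$22 r{\left(k,H \right)} = 22 \left(-2 - -108\right) = 22 \left(-2 + 108\right) = 22 \cdot 106 = 2332$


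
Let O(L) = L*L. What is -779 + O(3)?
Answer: -770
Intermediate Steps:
O(L) = L²
-779 + O(3) = -779 + 3² = -779 + 9 = -770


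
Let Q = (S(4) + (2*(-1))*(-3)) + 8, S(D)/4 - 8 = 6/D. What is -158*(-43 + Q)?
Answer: -1422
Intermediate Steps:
S(D) = 32 + 24/D (S(D) = 32 + 4*(6/D) = 32 + 24/D)
Q = 52 (Q = ((32 + 24/4) + (2*(-1))*(-3)) + 8 = ((32 + 24*(1/4)) - 2*(-3)) + 8 = ((32 + 6) + 6) + 8 = (38 + 6) + 8 = 44 + 8 = 52)
-158*(-43 + Q) = -158*(-43 + 52) = -158*9 = -1422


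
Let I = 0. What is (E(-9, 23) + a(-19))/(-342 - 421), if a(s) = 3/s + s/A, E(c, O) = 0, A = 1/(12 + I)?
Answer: 4335/14497 ≈ 0.29903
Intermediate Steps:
A = 1/12 (A = 1/(12 + 0) = 1/12 ≈ 0.083333)
a(s) = 3/s + 12*s (a(s) = 3/s + s/(1/12) = 3/s + s*12 = 3/s + 12*s)
(E(-9, 23) + a(-19))/(-342 - 421) = (0 + (3/(-19) + 12*(-19)))/(-342 - 421) = (0 + (3*(-1/19) - 228))/(-763) = (0 + (-3/19 - 228))*(-1/763) = (0 - 4335/19)*(-1/763) = -4335/19*(-1/763) = 4335/14497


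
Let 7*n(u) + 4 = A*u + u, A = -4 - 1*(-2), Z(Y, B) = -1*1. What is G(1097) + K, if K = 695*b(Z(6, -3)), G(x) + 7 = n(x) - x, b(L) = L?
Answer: -13694/7 ≈ -1956.3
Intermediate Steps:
Z(Y, B) = -1
A = -2 (A = -4 + 2 = -2)
n(u) = -4/7 - u/7 (n(u) = -4/7 + (-2*u + u)/7 = -4/7 + (-u)/7 = -4/7 - u/7)
G(x) = -53/7 - 8*x/7 (G(x) = -7 + ((-4/7 - x/7) - x) = -7 + (-4/7 - 8*x/7) = -53/7 - 8*x/7)
K = -695 (K = 695*(-1) = -695)
G(1097) + K = (-53/7 - 8/7*1097) - 695 = (-53/7 - 8776/7) - 695 = -8829/7 - 695 = -13694/7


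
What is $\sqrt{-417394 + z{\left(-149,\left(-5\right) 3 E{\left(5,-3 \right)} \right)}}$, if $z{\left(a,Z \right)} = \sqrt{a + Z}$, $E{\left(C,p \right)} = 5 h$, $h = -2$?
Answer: $9 i \sqrt{5153} \approx 646.06 i$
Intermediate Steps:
$E{\left(C,p \right)} = -10$ ($E{\left(C,p \right)} = 5 \left(-2\right) = -10$)
$z{\left(a,Z \right)} = \sqrt{Z + a}$
$\sqrt{-417394 + z{\left(-149,\left(-5\right) 3 E{\left(5,-3 \right)} \right)}} = \sqrt{-417394 + \sqrt{\left(-5\right) 3 \left(-10\right) - 149}} = \sqrt{-417394 + \sqrt{\left(-15\right) \left(-10\right) - 149}} = \sqrt{-417394 + \sqrt{150 - 149}} = \sqrt{-417394 + \sqrt{1}} = \sqrt{-417394 + 1} = \sqrt{-417393} = 9 i \sqrt{5153}$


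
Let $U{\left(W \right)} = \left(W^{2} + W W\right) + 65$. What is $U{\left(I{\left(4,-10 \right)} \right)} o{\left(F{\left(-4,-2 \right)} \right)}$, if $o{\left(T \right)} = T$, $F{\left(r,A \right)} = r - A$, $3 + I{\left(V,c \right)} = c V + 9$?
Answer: $-4754$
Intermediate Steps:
$I{\left(V,c \right)} = 6 + V c$ ($I{\left(V,c \right)} = -3 + \left(c V + 9\right) = -3 + \left(V c + 9\right) = -3 + \left(9 + V c\right) = 6 + V c$)
$U{\left(W \right)} = 65 + 2 W^{2}$ ($U{\left(W \right)} = \left(W^{2} + W^{2}\right) + 65 = 2 W^{2} + 65 = 65 + 2 W^{2}$)
$U{\left(I{\left(4,-10 \right)} \right)} o{\left(F{\left(-4,-2 \right)} \right)} = \left(65 + 2 \left(6 + 4 \left(-10\right)\right)^{2}\right) \left(-4 - -2\right) = \left(65 + 2 \left(6 - 40\right)^{2}\right) \left(-4 + 2\right) = \left(65 + 2 \left(-34\right)^{2}\right) \left(-2\right) = \left(65 + 2 \cdot 1156\right) \left(-2\right) = \left(65 + 2312\right) \left(-2\right) = 2377 \left(-2\right) = -4754$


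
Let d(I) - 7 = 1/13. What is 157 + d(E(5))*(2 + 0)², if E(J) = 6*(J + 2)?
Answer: 2409/13 ≈ 185.31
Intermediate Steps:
E(J) = 12 + 6*J (E(J) = 6*(2 + J) = 12 + 6*J)
d(I) = 92/13 (d(I) = 7 + 1/13 = 92/13)
157 + d(E(5))*(2 + 0)² = 157 + 92*(2 + 0)²/13 = 157 + (92/13)*2² = 157 + (92/13)*4 = 157 + 368/13 = 2409/13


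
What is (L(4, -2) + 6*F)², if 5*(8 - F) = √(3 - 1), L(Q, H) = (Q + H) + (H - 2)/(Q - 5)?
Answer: 72972/25 - 648*√2/5 ≈ 2735.6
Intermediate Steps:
L(Q, H) = H + Q + (-2 + H)/(-5 + Q) (L(Q, H) = (H + Q) + (-2 + H)/(-5 + Q) = H + Q + (-2 + H)/(-5 + Q))
F = 8 - √2/5 (F = 8 - √(3 - 1)/5 = 8 - √2/5 ≈ 7.7172)
(L(4, -2) + 6*F)² = ((-2 + 4² - 5*4 - 4*(-2) - 2*4)/(-5 + 4) + 6*(8 - √2/5))² = ((-2 + 16 - 20 + 8 - 8)/(-1) + (48 - 6*√2/5))² = (-1*(-6) + (48 - 6*√2/5))² = (6 + (48 - 6*√2/5))² = (54 - 6*√2/5)²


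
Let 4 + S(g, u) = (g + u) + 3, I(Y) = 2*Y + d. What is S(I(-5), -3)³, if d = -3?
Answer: -4913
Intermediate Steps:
I(Y) = -3 + 2*Y (I(Y) = 2*Y - 3 = -3 + 2*Y)
S(g, u) = -1 + g + u (S(g, u) = -4 + ((g + u) + 3) = -4 + (3 + g + u) = -1 + g + u)
S(I(-5), -3)³ = (-1 + (-3 + 2*(-5)) - 3)³ = (-1 + (-3 - 10) - 3)³ = (-1 - 13 - 3)³ = (-17)³ = -4913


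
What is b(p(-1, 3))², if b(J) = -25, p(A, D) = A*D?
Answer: 625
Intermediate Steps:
b(p(-1, 3))² = (-25)² = 625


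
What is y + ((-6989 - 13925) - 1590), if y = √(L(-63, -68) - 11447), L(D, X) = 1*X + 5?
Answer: -22504 + I*√11510 ≈ -22504.0 + 107.28*I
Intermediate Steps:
L(D, X) = 5 + X (L(D, X) = X + 5 = 5 + X)
y = I*√11510 (y = √((5 - 68) - 11447) = √(-63 - 11447) = √(-11510) = I*√11510 ≈ 107.28*I)
y + ((-6989 - 13925) - 1590) = I*√11510 + ((-6989 - 13925) - 1590) = I*√11510 + (-20914 - 1590) = I*√11510 - 22504 = -22504 + I*√11510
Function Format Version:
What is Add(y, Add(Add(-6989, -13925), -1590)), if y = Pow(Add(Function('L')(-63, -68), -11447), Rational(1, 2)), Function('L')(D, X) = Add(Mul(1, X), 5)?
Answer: Add(-22504, Mul(I, Pow(11510, Rational(1, 2)))) ≈ Add(-22504., Mul(107.28, I))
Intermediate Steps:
Function('L')(D, X) = Add(5, X) (Function('L')(D, X) = Add(X, 5) = Add(5, X))
y = Mul(I, Pow(11510, Rational(1, 2))) (y = Pow(Add(Add(5, -68), -11447), Rational(1, 2)) = Pow(Add(-63, -11447), Rational(1, 2)) = Pow(-11510, Rational(1, 2)) = Mul(I, Pow(11510, Rational(1, 2))) ≈ Mul(107.28, I))
Add(y, Add(Add(-6989, -13925), -1590)) = Add(Mul(I, Pow(11510, Rational(1, 2))), Add(Add(-6989, -13925), -1590)) = Add(Mul(I, Pow(11510, Rational(1, 2))), Add(-20914, -1590)) = Add(Mul(I, Pow(11510, Rational(1, 2))), -22504) = Add(-22504, Mul(I, Pow(11510, Rational(1, 2))))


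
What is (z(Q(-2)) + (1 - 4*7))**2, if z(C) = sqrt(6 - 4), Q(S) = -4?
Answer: (27 - sqrt(2))**2 ≈ 654.63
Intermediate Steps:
z(C) = sqrt(2)
(z(Q(-2)) + (1 - 4*7))**2 = (sqrt(2) + (1 - 4*7))**2 = (sqrt(2) + (1 - 28))**2 = (sqrt(2) - 27)**2 = (-27 + sqrt(2))**2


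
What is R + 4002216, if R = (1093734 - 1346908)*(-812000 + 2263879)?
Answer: -367574011730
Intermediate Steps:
R = -367578013946 (R = -253174*1451879 = -367578013946)
R + 4002216 = -367578013946 + 4002216 = -367574011730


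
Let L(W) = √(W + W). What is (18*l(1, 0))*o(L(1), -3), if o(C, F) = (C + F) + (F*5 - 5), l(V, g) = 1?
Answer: -414 + 18*√2 ≈ -388.54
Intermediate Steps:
L(W) = √2*√W (L(W) = √(2*W) = √2*√W)
o(C, F) = -5 + C + 6*F (o(C, F) = (C + F) + (5*F - 5) = (C + F) + (-5 + 5*F) = -5 + C + 6*F)
(18*l(1, 0))*o(L(1), -3) = (18*1)*(-5 + √2*√1 + 6*(-3)) = 18*(-5 + √2*1 - 18) = 18*(-5 + √2 - 18) = 18*(-23 + √2) = -414 + 18*√2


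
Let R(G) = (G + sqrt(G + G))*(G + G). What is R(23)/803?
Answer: 1058/803 + 46*sqrt(46)/803 ≈ 1.7061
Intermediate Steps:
R(G) = 2*G*(G + sqrt(2)*sqrt(G)) (R(G) = (G + sqrt(2*G))*(2*G) = (G + sqrt(2)*sqrt(G))*(2*G) = 2*G*(G + sqrt(2)*sqrt(G)))
R(23)/803 = (2*23**2 + 2*sqrt(2)*23**(3/2))/803 = (2*529 + 2*sqrt(2)*(23*sqrt(23)))*(1/803) = (1058 + 46*sqrt(46))*(1/803) = 1058/803 + 46*sqrt(46)/803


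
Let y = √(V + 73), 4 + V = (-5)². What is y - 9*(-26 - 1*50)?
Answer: 684 + √94 ≈ 693.70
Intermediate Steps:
V = 21 (V = -4 + (-5)² = -4 + 25 = 21)
y = √94 (y = √(21 + 73) = √94 ≈ 9.6954)
y - 9*(-26 - 1*50) = √94 - 9*(-26 - 1*50) = √94 - 9*(-26 - 50) = √94 - 9*(-76) = √94 + 684 = 684 + √94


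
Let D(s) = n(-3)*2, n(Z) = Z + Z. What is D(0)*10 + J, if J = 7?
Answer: -113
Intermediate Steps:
n(Z) = 2*Z
D(s) = -12 (D(s) = (2*(-3))*2 = -6*2 = -12)
D(0)*10 + J = -12*10 + 7 = -120 + 7 = -113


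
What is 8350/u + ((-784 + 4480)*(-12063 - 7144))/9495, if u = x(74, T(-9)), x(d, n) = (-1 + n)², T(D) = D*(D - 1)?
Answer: -187408385354/25069965 ≈ -7475.4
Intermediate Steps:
T(D) = D*(-1 + D)
u = 7921 (u = (-1 - 9*(-1 - 9))² = (-1 - 9*(-10))² = (-1 + 90)² = 89² = 7921)
8350/u + ((-784 + 4480)*(-12063 - 7144))/9495 = 8350/7921 + ((-784 + 4480)*(-12063 - 7144))/9495 = 8350*(1/7921) + (3696*(-19207))*(1/9495) = 8350/7921 - 70989072*1/9495 = 8350/7921 - 23663024/3165 = -187408385354/25069965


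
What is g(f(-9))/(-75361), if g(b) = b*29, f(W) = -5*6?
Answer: 870/75361 ≈ 0.011544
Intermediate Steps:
f(W) = -30
g(b) = 29*b
g(f(-9))/(-75361) = (29*(-30))/(-75361) = -870*(-1/75361) = 870/75361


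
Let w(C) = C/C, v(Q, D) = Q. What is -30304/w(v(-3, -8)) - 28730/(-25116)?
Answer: -29272559/966 ≈ -30303.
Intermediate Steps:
w(C) = 1
-30304/w(v(-3, -8)) - 28730/(-25116) = -30304/1 - 28730/(-25116) = -30304*1 - 28730*(-1/25116) = -30304 + 1105/966 = -29272559/966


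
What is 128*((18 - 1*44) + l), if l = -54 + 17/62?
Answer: -316352/31 ≈ -10205.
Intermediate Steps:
l = -3331/62 (l = -54 + 17*(1/62) = -54 + 17/62 = -3331/62 ≈ -53.726)
128*((18 - 1*44) + l) = 128*((18 - 1*44) - 3331/62) = 128*((18 - 44) - 3331/62) = 128*(-26 - 3331/62) = 128*(-4943/62) = -316352/31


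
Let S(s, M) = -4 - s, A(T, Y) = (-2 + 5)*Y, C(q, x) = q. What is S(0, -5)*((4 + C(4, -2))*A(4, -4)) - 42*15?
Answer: -246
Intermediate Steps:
A(T, Y) = 3*Y
S(0, -5)*((4 + C(4, -2))*A(4, -4)) - 42*15 = (-4 - 1*0)*((4 + 4)*(3*(-4))) - 42*15 = (-4 + 0)*(8*(-12)) - 630 = -4*(-96) - 630 = 384 - 630 = -246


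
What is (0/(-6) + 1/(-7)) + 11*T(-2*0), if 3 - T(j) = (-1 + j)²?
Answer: 153/7 ≈ 21.857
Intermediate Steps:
T(j) = 3 - (-1 + j)²
(0/(-6) + 1/(-7)) + 11*T(-2*0) = (0/(-6) + 1/(-7)) + 11*(3 - (-1 - 2*0)²) = (0*(-⅙) + 1*(-⅐)) + 11*(3 - (-1 + 0)²) = (0 - ⅐) + 11*(3 - 1*(-1)²) = -⅐ + 11*(3 - 1*1) = -⅐ + 11*(3 - 1) = -⅐ + 11*2 = -⅐ + 22 = 153/7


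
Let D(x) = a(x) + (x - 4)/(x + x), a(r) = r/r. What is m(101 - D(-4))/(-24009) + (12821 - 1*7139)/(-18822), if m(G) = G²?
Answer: -17827420/25105411 ≈ -0.71010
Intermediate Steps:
a(r) = 1
D(x) = 1 + (-4 + x)/(2*x) (D(x) = 1 + (x - 4)/(x + x) = 1 + (-4 + x)/((2*x)) = 1 + (-4 + x)*(1/(2*x)) = 1 + (-4 + x)/(2*x))
m(101 - D(-4))/(-24009) + (12821 - 1*7139)/(-18822) = (101 - (3/2 - 2/(-4)))²/(-24009) + (12821 - 1*7139)/(-18822) = (101 - (3/2 - 2*(-¼)))²*(-1/24009) + (12821 - 7139)*(-1/18822) = (101 - (3/2 + ½))²*(-1/24009) + 5682*(-1/18822) = (101 - 1*2)²*(-1/24009) - 947/3137 = (101 - 2)²*(-1/24009) - 947/3137 = 99²*(-1/24009) - 947/3137 = 9801*(-1/24009) - 947/3137 = -3267/8003 - 947/3137 = -17827420/25105411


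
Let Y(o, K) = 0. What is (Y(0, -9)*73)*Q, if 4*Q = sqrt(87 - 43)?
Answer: 0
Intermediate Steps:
Q = sqrt(11)/2 (Q = sqrt(87 - 43)/4 = sqrt(44)/4 = (2*sqrt(11))/4 = sqrt(11)/2 ≈ 1.6583)
(Y(0, -9)*73)*Q = (0*73)*(sqrt(11)/2) = 0*(sqrt(11)/2) = 0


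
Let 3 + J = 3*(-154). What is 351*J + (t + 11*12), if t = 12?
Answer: -163071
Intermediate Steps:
J = -465 (J = -3 + 3*(-154) = -3 - 462 = -465)
351*J + (t + 11*12) = 351*(-465) + (12 + 11*12) = -163215 + (12 + 132) = -163215 + 144 = -163071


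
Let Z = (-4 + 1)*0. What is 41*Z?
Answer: 0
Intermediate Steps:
Z = 0 (Z = -3*0 = 0)
41*Z = 41*0 = 0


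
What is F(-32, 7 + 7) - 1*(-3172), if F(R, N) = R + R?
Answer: 3108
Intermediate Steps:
F(R, N) = 2*R
F(-32, 7 + 7) - 1*(-3172) = 2*(-32) - 1*(-3172) = -64 + 3172 = 3108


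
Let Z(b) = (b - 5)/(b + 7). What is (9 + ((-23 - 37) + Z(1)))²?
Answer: 10609/4 ≈ 2652.3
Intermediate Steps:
Z(b) = (-5 + b)/(7 + b)
(9 + ((-23 - 37) + Z(1)))² = (9 + ((-23 - 37) + (-5 + 1)/(7 + 1)))² = (9 + (-60 - 4/8))² = (9 + (-60 + (⅛)*(-4)))² = (9 + (-60 - ½))² = (9 - 121/2)² = (-103/2)² = 10609/4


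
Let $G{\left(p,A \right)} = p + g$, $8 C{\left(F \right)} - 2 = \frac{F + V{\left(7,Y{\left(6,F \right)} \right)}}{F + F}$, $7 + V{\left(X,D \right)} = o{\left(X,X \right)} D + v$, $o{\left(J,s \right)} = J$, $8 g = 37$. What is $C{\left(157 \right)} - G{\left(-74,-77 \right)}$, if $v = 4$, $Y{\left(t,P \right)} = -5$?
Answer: $\frac{175017}{2512} \approx 69.672$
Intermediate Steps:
$g = \frac{37}{8}$ ($g = \frac{1}{8} \cdot 37 = \frac{37}{8} \approx 4.625$)
$V{\left(X,D \right)} = -3 + D X$ ($V{\left(X,D \right)} = -7 + \left(X D + 4\right) = -7 + \left(D X + 4\right) = -7 + \left(4 + D X\right) = -3 + D X$)
$C{\left(F \right)} = \frac{1}{4} + \frac{-38 + F}{16 F}$ ($C{\left(F \right)} = \frac{1}{4} + \frac{\left(F - 38\right) \frac{1}{F + F}}{8} = \frac{1}{4} + \frac{\left(F - 38\right) \frac{1}{2 F}}{8} = \frac{1}{4} + \frac{\left(-38 + F\right) \frac{1}{2 F}}{8} = \frac{1}{4} + \frac{\frac{1}{2} \frac{1}{F} \left(-38 + F\right)}{8} = \frac{1}{4} + \frac{-38 + F}{16 F}$)
$G{\left(p,A \right)} = \frac{37}{8} + p$ ($G{\left(p,A \right)} = p + \frac{37}{8} = \frac{37}{8} + p$)
$C{\left(157 \right)} - G{\left(-74,-77 \right)} = \frac{-38 + 5 \cdot 157}{16 \cdot 157} - \left(\frac{37}{8} - 74\right) = \frac{1}{16} \cdot \frac{1}{157} \left(-38 + 785\right) - - \frac{555}{8} = \frac{1}{16} \cdot \frac{1}{157} \cdot 747 + \frac{555}{8} = \frac{747}{2512} + \frac{555}{8} = \frac{175017}{2512}$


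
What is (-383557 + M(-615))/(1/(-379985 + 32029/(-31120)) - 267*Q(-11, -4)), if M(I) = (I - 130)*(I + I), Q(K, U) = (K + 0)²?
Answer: -6300365257854597/382035613084423 ≈ -16.492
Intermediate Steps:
Q(K, U) = K²
M(I) = 2*I*(-130 + I) (M(I) = (-130 + I)*(2*I) = 2*I*(-130 + I))
(-383557 + M(-615))/(1/(-379985 + 32029/(-31120)) - 267*Q(-11, -4)) = (-383557 + 2*(-615)*(-130 - 615))/(1/(-379985 + 32029/(-31120)) - 267*(-11)²) = (-383557 + 2*(-615)*(-745))/(1/(-379985 + 32029*(-1/31120)) - 267*121) = (-383557 + 916350)/(1/(-379985 - 32029/31120) - 32307) = 532793/(1/(-11825165229/31120) - 32307) = 532793/(-31120/11825165229 - 32307) = 532793/(-382035613084423/11825165229) = 532793*(-11825165229/382035613084423) = -6300365257854597/382035613084423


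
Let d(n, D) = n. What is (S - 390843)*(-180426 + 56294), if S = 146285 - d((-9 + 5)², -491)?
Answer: 30359459768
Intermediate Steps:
S = 146269 (S = 146285 - (-9 + 5)² = 146285 - 1*(-4)² = 146285 - 1*16 = 146285 - 16 = 146269)
(S - 390843)*(-180426 + 56294) = (146269 - 390843)*(-180426 + 56294) = -244574*(-124132) = 30359459768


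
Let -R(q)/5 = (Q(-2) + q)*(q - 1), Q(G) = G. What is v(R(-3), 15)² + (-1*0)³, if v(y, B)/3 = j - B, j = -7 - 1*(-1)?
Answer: 3969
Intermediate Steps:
R(q) = -5*(-1 + q)*(-2 + q) (R(q) = -5*(-2 + q)*(q - 1) = -5*(-2 + q)*(-1 + q) = -5*(-1 + q)*(-2 + q))
j = -6 (j = -7 + 1 = -6)
v(y, B) = -18 - 3*B (v(y, B) = 3*(-6 - B) = -18 - 3*B)
v(R(-3), 15)² + (-1*0)³ = (-18 - 3*15)² + (-1*0)³ = (-18 - 45)² + 0³ = (-63)² + 0 = 3969 + 0 = 3969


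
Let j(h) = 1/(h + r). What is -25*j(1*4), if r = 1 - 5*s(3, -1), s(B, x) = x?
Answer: -5/2 ≈ -2.5000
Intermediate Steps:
r = 6 (r = 1 - 5*(-1) = 1 + 5 = 6)
j(h) = 1/(6 + h) (j(h) = 1/(h + 6) = 1/(6 + h))
-25*j(1*4) = -25/(6 + 1*4) = -25/(6 + 4) = -25/10 = -25*⅒ = -5/2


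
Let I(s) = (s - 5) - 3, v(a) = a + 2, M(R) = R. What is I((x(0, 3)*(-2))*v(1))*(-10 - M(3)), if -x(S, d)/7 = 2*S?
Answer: 104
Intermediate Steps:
v(a) = 2 + a
x(S, d) = -14*S
I(s) = -8 + s (I(s) = (-5 + s) - 3 = -8 + s)
I((x(0, 3)*(-2))*v(1))*(-10 - M(3)) = (-8 + (-14*0*(-2))*(2 + 1))*(-10 - 1*3) = (-8 + (0*(-2))*3)*(-10 - 3) = (-8 + 0*3)*(-13) = (-8 + 0)*(-13) = -8*(-13) = 104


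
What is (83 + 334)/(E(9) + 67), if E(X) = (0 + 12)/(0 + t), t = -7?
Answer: 2919/457 ≈ 6.3873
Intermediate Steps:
E(X) = -12/7 (E(X) = (0 + 12)/(0 - 7) = 12/(-7) = 12*(-1/7) = -12/7)
(83 + 334)/(E(9) + 67) = (83 + 334)/(-12/7 + 67) = 417/(457/7) = 417*(7/457) = 2919/457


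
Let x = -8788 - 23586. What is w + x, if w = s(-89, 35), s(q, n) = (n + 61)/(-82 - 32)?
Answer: -615122/19 ≈ -32375.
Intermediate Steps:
s(q, n) = -61/114 - n/114 (s(q, n) = (61 + n)/(-114) = (61 + n)*(-1/114) = -61/114 - n/114)
w = -16/19 (w = -61/114 - 1/114*35 = -61/114 - 35/114 = -16/19 ≈ -0.84210)
x = -32374
w + x = -16/19 - 32374 = -615122/19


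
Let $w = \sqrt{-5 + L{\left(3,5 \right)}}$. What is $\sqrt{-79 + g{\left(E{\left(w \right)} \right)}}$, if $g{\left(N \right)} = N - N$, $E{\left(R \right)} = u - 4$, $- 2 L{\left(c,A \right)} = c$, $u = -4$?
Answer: $i \sqrt{79} \approx 8.8882 i$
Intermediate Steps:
$L{\left(c,A \right)} = - \frac{c}{2}$
$w = \frac{i \sqrt{26}}{2}$ ($w = \sqrt{-5 - \frac{3}{2}} = \sqrt{- \frac{13}{2}} = \frac{i \sqrt{26}}{2} \approx 2.5495 i$)
$E{\left(R \right)} = -8$ ($E{\left(R \right)} = -4 - 4 = -8$)
$g{\left(N \right)} = 0$
$\sqrt{-79 + g{\left(E{\left(w \right)} \right)}} = \sqrt{-79 + 0} = \sqrt{-79} = i \sqrt{79}$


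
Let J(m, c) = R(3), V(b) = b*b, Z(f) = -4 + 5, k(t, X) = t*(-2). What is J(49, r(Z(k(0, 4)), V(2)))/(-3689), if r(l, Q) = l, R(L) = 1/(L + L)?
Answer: -1/22134 ≈ -4.5179e-5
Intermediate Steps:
k(t, X) = -2*t
Z(f) = 1
V(b) = b²
R(L) = 1/(2*L)
J(m, c) = ⅙ (J(m, c) = (½)/3 = (½)*(⅓) = ⅙)
J(49, r(Z(k(0, 4)), V(2)))/(-3689) = (⅙)/(-3689) = (⅙)*(-1/3689) = -1/22134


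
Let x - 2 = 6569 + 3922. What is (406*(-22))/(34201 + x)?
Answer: -4466/22347 ≈ -0.19985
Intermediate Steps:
x = 10493 (x = 2 + (6569 + 3922) = 2 + 10491 = 10493)
(406*(-22))/(34201 + x) = (406*(-22))/(34201 + 10493) = -8932/44694 = -8932*1/44694 = -4466/22347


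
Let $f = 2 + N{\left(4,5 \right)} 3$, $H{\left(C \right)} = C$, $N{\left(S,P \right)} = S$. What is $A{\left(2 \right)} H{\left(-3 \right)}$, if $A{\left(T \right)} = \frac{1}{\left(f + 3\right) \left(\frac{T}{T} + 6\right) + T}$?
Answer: $- \frac{3}{121} \approx -0.024793$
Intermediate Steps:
$f = 14$ ($f = 2 + 4 \cdot 3 = 2 + 12 = 14$)
$A{\left(T \right)} = \frac{1}{119 + T}$ ($A{\left(T \right)} = \frac{1}{\left(14 + 3\right) \left(\frac{T}{T} + 6\right) + T} = \frac{1}{17 \left(1 + 6\right) + T} = \frac{1}{17 \cdot 7 + T} = \frac{1}{119 + T}$)
$A{\left(2 \right)} H{\left(-3 \right)} = \frac{1}{119 + 2} \left(-3\right) = \frac{1}{121} \left(-3\right) = - \frac{3}{121}$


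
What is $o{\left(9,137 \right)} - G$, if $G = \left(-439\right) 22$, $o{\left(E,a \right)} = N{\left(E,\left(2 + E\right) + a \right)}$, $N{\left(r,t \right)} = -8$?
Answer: $9650$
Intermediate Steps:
$o{\left(E,a \right)} = -8$
$G = -9658$
$o{\left(9,137 \right)} - G = -8 - -9658 = -8 + 9658 = 9650$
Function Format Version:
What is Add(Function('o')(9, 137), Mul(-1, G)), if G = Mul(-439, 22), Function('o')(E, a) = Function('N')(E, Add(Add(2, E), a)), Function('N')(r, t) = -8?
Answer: 9650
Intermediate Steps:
Function('o')(E, a) = -8
G = -9658
Add(Function('o')(9, 137), Mul(-1, G)) = Add(-8, Mul(-1, -9658)) = Add(-8, 9658) = 9650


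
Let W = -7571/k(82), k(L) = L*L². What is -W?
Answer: 7571/551368 ≈ 0.013731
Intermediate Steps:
k(L) = L³
W = -7571/551368 (W = -7571/(82³) = -7571/551368 ≈ -0.013731)
-W = -1*(-7571/551368) = 7571/551368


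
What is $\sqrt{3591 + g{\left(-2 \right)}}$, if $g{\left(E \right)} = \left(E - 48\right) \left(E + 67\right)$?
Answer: $\sqrt{341} \approx 18.466$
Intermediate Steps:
$g{\left(E \right)} = \left(-48 + E\right) \left(67 + E\right)$
$\sqrt{3591 + g{\left(-2 \right)}} = \sqrt{3591 + \left(-3216 + \left(-2\right)^{2} + 19 \left(-2\right)\right)} = \sqrt{3591 - 3250} = \sqrt{341}$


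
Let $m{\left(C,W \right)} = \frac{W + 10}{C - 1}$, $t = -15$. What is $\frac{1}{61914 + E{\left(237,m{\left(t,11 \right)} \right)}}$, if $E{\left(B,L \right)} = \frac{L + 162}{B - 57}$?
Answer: $\frac{960}{59438297} \approx 1.6151 \cdot 10^{-5}$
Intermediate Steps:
$m{\left(C,W \right)} = \frac{10 + W}{-1 + C}$
$E{\left(B,L \right)} = \frac{162 + L}{-57 + B}$
$\frac{1}{61914 + E{\left(237,m{\left(t,11 \right)} \right)}} = \frac{1}{61914 + \frac{162 + \frac{10 + 11}{-1 - 15}}{-57 + 237}} = \frac{1}{61914 + \frac{162 + \frac{1}{-16} \cdot 21}{180}} = \frac{1}{61914 + \frac{162 - \frac{21}{16}}{180}} = \frac{1}{61914 + \frac{1}{180} \cdot \frac{2571}{16}} = \frac{1}{61914 + \frac{857}{960}} = \frac{1}{\frac{59438297}{960}} = \frac{960}{59438297}$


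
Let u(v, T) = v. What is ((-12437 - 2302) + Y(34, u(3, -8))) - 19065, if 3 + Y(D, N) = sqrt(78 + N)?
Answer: -33798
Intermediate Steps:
Y(D, N) = -3 + sqrt(78 + N)
((-12437 - 2302) + Y(34, u(3, -8))) - 19065 = ((-12437 - 2302) + (-3 + sqrt(78 + 3))) - 19065 = (-14739 + (-3 + sqrt(81))) - 19065 = (-14739 + (-3 + 9)) - 19065 = (-14739 + 6) - 19065 = -14733 - 19065 = -33798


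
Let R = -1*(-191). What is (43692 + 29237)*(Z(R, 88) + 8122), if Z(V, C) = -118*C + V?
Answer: -151035959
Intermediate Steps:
R = 191
Z(V, C) = V - 118*C
(43692 + 29237)*(Z(R, 88) + 8122) = (43692 + 29237)*((191 - 118*88) + 8122) = 72929*((191 - 10384) + 8122) = 72929*(-10193 + 8122) = 72929*(-2071) = -151035959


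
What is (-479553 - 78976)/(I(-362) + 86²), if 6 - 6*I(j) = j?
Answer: -1675587/22372 ≈ -74.897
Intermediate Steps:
I(j) = 1 - j/6
(-479553 - 78976)/(I(-362) + 86²) = (-479553 - 78976)/((1 - ⅙*(-362)) + 86²) = -558529/((1 + 181/3) + 7396) = -558529/(184/3 + 7396) = -558529/22372/3 = -558529*3/22372 = -1675587/22372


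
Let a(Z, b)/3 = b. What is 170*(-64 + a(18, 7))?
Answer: -7310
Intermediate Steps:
a(Z, b) = 3*b
170*(-64 + a(18, 7)) = 170*(-64 + 3*7) = 170*(-64 + 21) = 170*(-43) = -7310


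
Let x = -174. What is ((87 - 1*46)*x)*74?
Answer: -527916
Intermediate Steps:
((87 - 1*46)*x)*74 = ((87 - 1*46)*(-174))*74 = ((87 - 46)*(-174))*74 = (41*(-174))*74 = -7134*74 = -527916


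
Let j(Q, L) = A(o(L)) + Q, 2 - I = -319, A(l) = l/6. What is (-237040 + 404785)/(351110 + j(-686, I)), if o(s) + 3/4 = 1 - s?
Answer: 4025880/8408893 ≈ 0.47876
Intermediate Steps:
o(s) = 1/4 - s (o(s) = -3/4 + (1 - s) = 1/4 - s)
A(l) = l/6 (A(l) = l*(1/6) = l/6)
I = 321 (I = 2 - 1*(-319) = 2 + 319 = 321)
j(Q, L) = 1/24 + Q - L/6 (j(Q, L) = (1/4 - L)/6 + Q = (1/24 - L/6) + Q = 1/24 + Q - L/6)
(-237040 + 404785)/(351110 + j(-686, I)) = (-237040 + 404785)/(351110 + (1/24 - 686 - 1/6*321)) = 167745/(351110 + (1/24 - 686 - 107/2)) = 167745/(351110 - 17747/24) = 167745/(8408893/24) = 167745*(24/8408893) = 4025880/8408893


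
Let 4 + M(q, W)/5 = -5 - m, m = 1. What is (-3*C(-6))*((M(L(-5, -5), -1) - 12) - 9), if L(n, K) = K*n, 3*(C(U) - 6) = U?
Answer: 852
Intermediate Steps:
C(U) = 6 + U/3
M(q, W) = -50 (M(q, W) = -20 + 5*(-5 - 1*1) = -20 + 5*(-5 - 1) = -20 + 5*(-6) = -20 - 30 = -50)
(-3*C(-6))*((M(L(-5, -5), -1) - 12) - 9) = (-3*(6 + (⅓)*(-6)))*((-50 - 12) - 9) = (-3*(6 - 2))*(-62 - 9) = -3*4*(-71) = -12*(-71) = 852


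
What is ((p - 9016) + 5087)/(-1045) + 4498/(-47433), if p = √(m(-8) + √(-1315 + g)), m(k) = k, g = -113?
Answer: 181663847/49567485 - √(-8 + 2*I*√357)/1045 ≈ 3.6612 - 0.0046205*I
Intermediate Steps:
p = √(-8 + 2*I*√357) (p = √(-8 + √(-1315 - 113)) = √(-8 + √(-1428)) = √(-8 + 2*I*√357) ≈ 3.9132 + 4.8284*I)
((p - 9016) + 5087)/(-1045) + 4498/(-47433) = ((√(-8 + 2*I*√357) - 9016) + 5087)/(-1045) + 4498/(-47433) = ((-9016 + √(-8 + 2*I*√357)) + 5087)*(-1/1045) + 4498*(-1/47433) = (-3929 + √(-8 + 2*I*√357))*(-1/1045) - 4498/47433 = (3929/1045 - √(-8 + 2*I*√357)/1045) - 4498/47433 = 181663847/49567485 - √(-8 + 2*I*√357)/1045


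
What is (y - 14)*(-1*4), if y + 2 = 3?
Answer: 52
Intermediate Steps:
y = 1 (y = -2 + 3 = 1)
(y - 14)*(-1*4) = (1 - 14)*(-1*4) = -13*(-4) = 52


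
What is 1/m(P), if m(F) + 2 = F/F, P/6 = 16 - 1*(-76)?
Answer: -1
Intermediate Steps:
P = 552 (P = 6*(16 - 1*(-76)) = 6*(16 + 76) = 6*92 = 552)
m(F) = -1 (m(F) = -2 + F/F = -2 + 1 = -1)
1/m(P) = 1/(-1) = -1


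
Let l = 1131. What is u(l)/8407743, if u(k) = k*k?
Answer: 426387/2802581 ≈ 0.15214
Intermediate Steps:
u(k) = k²
u(l)/8407743 = 1131²/8407743 = 1279161*(1/8407743) = 426387/2802581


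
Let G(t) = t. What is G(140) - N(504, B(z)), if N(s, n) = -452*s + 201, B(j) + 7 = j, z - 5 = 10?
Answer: 227747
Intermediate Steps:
z = 15 (z = 5 + 10 = 15)
B(j) = -7 + j
N(s, n) = 201 - 452*s
G(140) - N(504, B(z)) = 140 - (201 - 452*504) = 140 - (201 - 227808) = 140 - 1*(-227607) = 140 + 227607 = 227747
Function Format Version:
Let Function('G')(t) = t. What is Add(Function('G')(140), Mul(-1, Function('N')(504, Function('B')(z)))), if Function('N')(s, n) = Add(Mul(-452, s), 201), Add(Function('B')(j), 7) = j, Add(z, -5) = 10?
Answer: 227747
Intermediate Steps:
z = 15 (z = Add(5, 10) = 15)
Function('B')(j) = Add(-7, j)
Function('N')(s, n) = Add(201, Mul(-452, s))
Add(Function('G')(140), Mul(-1, Function('N')(504, Function('B')(z)))) = Add(140, Mul(-1, Add(201, Mul(-452, 504)))) = Add(140, Mul(-1, Add(201, -227808))) = Add(140, Mul(-1, -227607)) = Add(140, 227607) = 227747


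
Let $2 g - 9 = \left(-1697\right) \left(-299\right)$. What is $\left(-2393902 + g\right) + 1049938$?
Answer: $-1090258$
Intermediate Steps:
$g = 253706$ ($g = \frac{9}{2} + \frac{\left(-1697\right) \left(-299\right)}{2} = \frac{9}{2} + \frac{1}{2} \cdot 507403 = \frac{9}{2} + \frac{507403}{2} = 253706$)
$\left(-2393902 + g\right) + 1049938 = \left(-2393902 + 253706\right) + 1049938 = -2140196 + 1049938 = -1090258$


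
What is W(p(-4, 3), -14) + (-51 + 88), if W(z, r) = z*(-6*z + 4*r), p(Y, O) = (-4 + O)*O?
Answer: 151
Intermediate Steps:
p(Y, O) = O*(-4 + O)
W(p(-4, 3), -14) + (-51 + 88) = 2*(3*(-4 + 3))*(-9*(-4 + 3) + 2*(-14)) + (-51 + 88) = 2*(3*(-1))*(-9*(-1) - 28) + 37 = 2*(-3)*(-3*(-3) - 28) + 37 = 2*(-3)*(9 - 28) + 37 = 2*(-3)*(-19) + 37 = 114 + 37 = 151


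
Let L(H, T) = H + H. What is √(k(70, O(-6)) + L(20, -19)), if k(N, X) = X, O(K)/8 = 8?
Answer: 2*√26 ≈ 10.198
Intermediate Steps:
L(H, T) = 2*H
O(K) = 64 (O(K) = 8*8 = 64)
√(k(70, O(-6)) + L(20, -19)) = √(64 + 2*20) = √(64 + 40) = √104 = 2*√26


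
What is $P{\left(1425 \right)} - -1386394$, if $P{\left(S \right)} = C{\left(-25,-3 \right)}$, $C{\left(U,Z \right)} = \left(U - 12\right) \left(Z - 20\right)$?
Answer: $1387245$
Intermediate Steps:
$C{\left(U,Z \right)} = \left(-20 + Z\right) \left(-12 + U\right)$ ($C{\left(U,Z \right)} = \left(-12 + U\right) \left(-20 + Z\right) = \left(-20 + Z\right) \left(-12 + U\right)$)
$P{\left(S \right)} = 851$ ($P{\left(S \right)} = 240 - -500 - -36 - -75 = 240 + 500 + 36 + 75 = 851$)
$P{\left(1425 \right)} - -1386394 = 851 - -1386394 = 851 + 1386394 = 1387245$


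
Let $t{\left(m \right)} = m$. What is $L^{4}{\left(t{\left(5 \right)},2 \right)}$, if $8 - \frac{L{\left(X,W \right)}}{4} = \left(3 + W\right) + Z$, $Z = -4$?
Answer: $614656$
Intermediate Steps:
$L{\left(X,W \right)} = 36 - 4 W$ ($L{\left(X,W \right)} = 32 - 4 \left(\left(3 + W\right) - 4\right) = 32 - 4 \left(-1 + W\right) = 32 - \left(-4 + 4 W\right) = 36 - 4 W$)
$L^{4}{\left(t{\left(5 \right)},2 \right)} = \left(36 - 8\right)^{4} = 28^{4} = 614656$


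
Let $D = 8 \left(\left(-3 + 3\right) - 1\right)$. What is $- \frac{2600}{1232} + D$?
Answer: $- \frac{1557}{154} \approx -10.11$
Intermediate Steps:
$D = -8$ ($D = 8 \left(0 - 1\right) = 8 \left(-1\right) = -8$)
$- \frac{2600}{1232} + D = - \frac{2600}{1232} - 8 = \left(-2600\right) \frac{1}{1232} - 8 = - \frac{325}{154} - 8 = - \frac{1557}{154}$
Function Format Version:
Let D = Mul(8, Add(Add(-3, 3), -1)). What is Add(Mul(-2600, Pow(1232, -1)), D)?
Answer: Rational(-1557, 154) ≈ -10.110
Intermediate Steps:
D = -8 (D = Mul(8, Add(0, -1)) = Mul(8, -1) = -8)
Add(Mul(-2600, Pow(1232, -1)), D) = Add(Mul(-2600, Pow(1232, -1)), -8) = Add(Mul(-2600, Rational(1, 1232)), -8) = Add(Rational(-325, 154), -8) = Rational(-1557, 154)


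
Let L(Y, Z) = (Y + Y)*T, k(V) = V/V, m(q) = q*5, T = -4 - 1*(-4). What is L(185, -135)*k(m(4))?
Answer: 0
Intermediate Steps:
T = 0 (T = -4 + 4 = 0)
m(q) = 5*q
k(V) = 1
L(Y, Z) = 0 (L(Y, Z) = (Y + Y)*0 = (2*Y)*0 = 0)
L(185, -135)*k(m(4)) = 0*1 = 0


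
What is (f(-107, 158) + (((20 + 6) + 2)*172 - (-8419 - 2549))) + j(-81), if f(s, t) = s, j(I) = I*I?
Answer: 22238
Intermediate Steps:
j(I) = I²
(f(-107, 158) + (((20 + 6) + 2)*172 - (-8419 - 2549))) + j(-81) = (-107 + (((20 + 6) + 2)*172 - (-8419 - 2549))) + (-81)² = (-107 + ((26 + 2)*172 - 1*(-10968))) + 6561 = (-107 + (28*172 + 10968)) + 6561 = (-107 + (4816 + 10968)) + 6561 = (-107 + 15784) + 6561 = 15677 + 6561 = 22238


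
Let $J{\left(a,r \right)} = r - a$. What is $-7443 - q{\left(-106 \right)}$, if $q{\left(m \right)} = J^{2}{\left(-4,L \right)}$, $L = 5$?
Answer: $-7524$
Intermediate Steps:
$q{\left(m \right)} = 81$ ($q{\left(m \right)} = \left(5 - -4\right)^{2} = \left(5 + 4\right)^{2} = 9^{2} = 81$)
$-7443 - q{\left(-106 \right)} = -7443 - 81 = -7524$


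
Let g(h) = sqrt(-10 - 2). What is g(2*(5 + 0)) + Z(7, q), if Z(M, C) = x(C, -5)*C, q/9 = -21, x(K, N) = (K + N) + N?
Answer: 37611 + 2*I*sqrt(3) ≈ 37611.0 + 3.4641*I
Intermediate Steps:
x(K, N) = K + 2*N
g(h) = 2*I*sqrt(3) (g(h) = sqrt(-12) = 2*I*sqrt(3))
q = -189 (q = 9*(-21) = -189)
Z(M, C) = C*(-10 + C) (Z(M, C) = (C + 2*(-5))*C = (C - 10)*C = (-10 + C)*C = C*(-10 + C))
g(2*(5 + 0)) + Z(7, q) = 2*I*sqrt(3) - 189*(-10 - 189) = 2*I*sqrt(3) - 189*(-199) = 2*I*sqrt(3) + 37611 = 37611 + 2*I*sqrt(3)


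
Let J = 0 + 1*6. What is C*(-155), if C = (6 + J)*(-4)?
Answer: 7440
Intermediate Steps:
J = 6 (J = 0 + 6 = 6)
C = -48 (C = (6 + 6)*(-4) = 12*(-4) = -48)
C*(-155) = -48*(-155) = 7440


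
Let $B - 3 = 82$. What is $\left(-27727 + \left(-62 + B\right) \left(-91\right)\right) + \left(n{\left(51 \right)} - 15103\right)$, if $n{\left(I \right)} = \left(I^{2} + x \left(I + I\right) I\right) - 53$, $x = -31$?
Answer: $-203637$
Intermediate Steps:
$B = 85$ ($B = 3 + 82 = 85$)
$n{\left(I \right)} = -53 - 61 I^{2}$ ($n{\left(I \right)} = \left(I^{2} + - 31 \left(I + I\right) I\right) - 53 = \left(I^{2} + - 31 \cdot 2 I I\right) - 53 = \left(I^{2} + - 62 I I\right) - 53 = \left(I^{2} - 62 I^{2}\right) - 53 = - 61 I^{2} - 53 = -53 - 61 I^{2}$)
$\left(-27727 + \left(-62 + B\right) \left(-91\right)\right) + \left(n{\left(51 \right)} - 15103\right) = \left(-27727 + \left(-62 + 85\right) \left(-91\right)\right) - \left(15156 + 158661\right) = \left(-27727 + 23 \left(-91\right)\right) - 173817 = \left(-27727 - 2093\right) - 173817 = -29820 - 173817 = -203637$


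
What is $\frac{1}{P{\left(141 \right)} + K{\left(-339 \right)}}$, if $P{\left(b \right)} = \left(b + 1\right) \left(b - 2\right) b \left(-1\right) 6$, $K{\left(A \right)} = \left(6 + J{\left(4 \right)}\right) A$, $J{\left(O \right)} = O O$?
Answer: $- \frac{1}{16705806} \approx -5.9859 \cdot 10^{-8}$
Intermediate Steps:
$J{\left(O \right)} = O^{2}$
$K{\left(A \right)} = 22 A$ ($K{\left(A \right)} = \left(6 + 4^{2}\right) A = \left(6 + 16\right) A = 22 A$)
$P{\left(b \right)} = - 6 b \left(1 + b\right) \left(-2 + b\right)$ ($P{\left(b \right)} = \left(1 + b\right) \left(-2 + b\right) - b 6 = \left(1 + b\right) \left(-2 + b\right) \left(- 6 b\right) = - 6 b \left(1 + b\right) \left(-2 + b\right)$)
$\frac{1}{P{\left(141 \right)} + K{\left(-339 \right)}} = \frac{1}{6 \cdot 141 \left(2 + 141 - 141^{2}\right) + 22 \left(-339\right)} = \frac{1}{6 \cdot 141 \left(2 + 141 - 19881\right) - 7458} = \frac{1}{6 \cdot 141 \left(-19738\right) - 7458} = \frac{1}{-16698348 - 7458} = \frac{1}{-16705806} = - \frac{1}{16705806}$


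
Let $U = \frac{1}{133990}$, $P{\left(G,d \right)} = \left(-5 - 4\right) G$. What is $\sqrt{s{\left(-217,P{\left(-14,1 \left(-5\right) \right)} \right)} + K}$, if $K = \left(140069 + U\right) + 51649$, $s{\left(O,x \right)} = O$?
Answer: $\frac{\sqrt{3438078752604090}}{133990} \approx 437.61$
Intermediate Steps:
$P{\left(G,d \right)} = - 9 G$
$U = \frac{1}{133990} \approx 7.4632 \cdot 10^{-6}$
$K = \frac{25688294821}{133990}$ ($K = \left(140069 + \frac{1}{133990}\right) + 51649 = \frac{18767845311}{133990} + 51649 = \frac{25688294821}{133990} \approx 1.9172 \cdot 10^{5}$)
$\sqrt{s{\left(-217,P{\left(-14,1 \left(-5\right) \right)} \right)} + K} = \sqrt{-217 + \frac{25688294821}{133990}} = \sqrt{\frac{25659218991}{133990}} = \frac{\sqrt{3438078752604090}}{133990}$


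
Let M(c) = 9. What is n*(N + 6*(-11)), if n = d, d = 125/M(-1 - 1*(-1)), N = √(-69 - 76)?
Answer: -2750/3 + 125*I*√145/9 ≈ -916.67 + 167.24*I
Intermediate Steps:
N = I*√145 (N = √(-145) = I*√145 ≈ 12.042*I)
d = 125/9 ≈ 13.889
n = 125/9 ≈ 13.889
n*(N + 6*(-11)) = 125*(I*√145 + 6*(-11))/9 = 125*(I*√145 - 66)/9 = 125*(-66 + I*√145)/9 = -2750/3 + 125*I*√145/9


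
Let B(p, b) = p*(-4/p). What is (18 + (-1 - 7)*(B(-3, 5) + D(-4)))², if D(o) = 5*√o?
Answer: -3900 - 8000*I ≈ -3900.0 - 8000.0*I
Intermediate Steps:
B(p, b) = -4
(18 + (-1 - 7)*(B(-3, 5) + D(-4)))² = (18 + (-1 - 7)*(-4 + 5*√(-4)))² = (18 - 8*(-4 + 5*(2*I)))² = (18 - 8*(-4 + 10*I))² = (18 + (32 - 80*I))² = (50 - 80*I)²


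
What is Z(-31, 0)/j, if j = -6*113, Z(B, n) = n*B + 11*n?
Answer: 0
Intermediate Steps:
Z(B, n) = 11*n + B*n (Z(B, n) = B*n + 11*n = 11*n + B*n)
j = -678
Z(-31, 0)/j = (0*(11 - 31))/(-678) = (0*(-20))*(-1/678) = 0*(-1/678) = 0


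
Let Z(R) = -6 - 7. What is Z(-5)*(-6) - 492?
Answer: -414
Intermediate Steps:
Z(R) = -13
Z(-5)*(-6) - 492 = -13*(-6) - 492 = 78 - 492 = -414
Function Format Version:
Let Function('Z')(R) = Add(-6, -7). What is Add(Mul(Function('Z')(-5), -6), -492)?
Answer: -414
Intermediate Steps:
Function('Z')(R) = -13
Add(Mul(Function('Z')(-5), -6), -492) = Add(Mul(-13, -6), -492) = Add(78, -492) = -414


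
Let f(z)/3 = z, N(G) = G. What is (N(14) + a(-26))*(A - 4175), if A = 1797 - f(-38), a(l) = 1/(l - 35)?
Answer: -1931192/61 ≈ -31659.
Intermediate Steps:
a(l) = 1/(-35 + l)
f(z) = 3*z
A = 1911 (A = 1797 - 3*(-38) = 1797 - 1*(-114) = 1797 + 114 = 1911)
(N(14) + a(-26))*(A - 4175) = (14 + 1/(-35 - 26))*(1911 - 4175) = (14 + 1/(-61))*(-2264) = (14 - 1/61)*(-2264) = (853/61)*(-2264) = -1931192/61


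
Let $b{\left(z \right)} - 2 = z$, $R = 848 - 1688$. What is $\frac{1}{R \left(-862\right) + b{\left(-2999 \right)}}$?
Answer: $\frac{1}{721083} \approx 1.3868 \cdot 10^{-6}$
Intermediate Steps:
$R = -840$
$b{\left(z \right)} = 2 + z$
$\frac{1}{R \left(-862\right) + b{\left(-2999 \right)}} = \frac{1}{\left(-840\right) \left(-862\right) + \left(2 - 2999\right)} = \frac{1}{724080 - 2997} = \frac{1}{721083}$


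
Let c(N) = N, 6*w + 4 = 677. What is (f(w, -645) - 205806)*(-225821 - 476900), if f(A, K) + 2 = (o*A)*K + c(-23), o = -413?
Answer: -41704645301933/2 ≈ -2.0852e+13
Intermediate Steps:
w = 673/6 (w = -2/3 + (1/6)*677 = -2/3 + 677/6 = 673/6 ≈ 112.17)
f(A, K) = -25 - 413*A*K (f(A, K) = -2 + ((-413*A)*K - 23) = -2 + (-413*A*K - 23) = -2 + (-23 - 413*A*K) = -25 - 413*A*K)
(f(w, -645) - 205806)*(-225821 - 476900) = ((-25 - 413*673/6*(-645)) - 205806)*(-225821 - 476900) = ((-25 + 59759035/2) - 205806)*(-702721) = (59758985/2 - 205806)*(-702721) = (59347373/2)*(-702721) = -41704645301933/2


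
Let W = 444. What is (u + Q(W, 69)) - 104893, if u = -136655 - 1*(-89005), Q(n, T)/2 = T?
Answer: -152405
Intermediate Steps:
Q(n, T) = 2*T
u = -47650 (u = -136655 + 89005 = -47650)
(u + Q(W, 69)) - 104893 = (-47650 + 2*69) - 104893 = (-47650 + 138) - 104893 = -47512 - 104893 = -152405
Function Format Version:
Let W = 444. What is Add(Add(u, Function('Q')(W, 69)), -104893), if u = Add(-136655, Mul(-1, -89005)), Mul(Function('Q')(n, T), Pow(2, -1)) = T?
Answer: -152405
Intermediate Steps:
Function('Q')(n, T) = Mul(2, T)
u = -47650 (u = Add(-136655, 89005) = -47650)
Add(Add(u, Function('Q')(W, 69)), -104893) = Add(Add(-47650, Mul(2, 69)), -104893) = Add(Add(-47650, 138), -104893) = Add(-47512, -104893) = -152405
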